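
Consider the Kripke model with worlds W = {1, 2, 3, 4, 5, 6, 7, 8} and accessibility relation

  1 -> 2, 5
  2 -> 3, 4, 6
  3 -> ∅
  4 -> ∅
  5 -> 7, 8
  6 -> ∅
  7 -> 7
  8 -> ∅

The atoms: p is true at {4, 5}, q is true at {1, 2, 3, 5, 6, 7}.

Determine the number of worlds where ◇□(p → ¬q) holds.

4

1: successors {2, 5}; □(p → ¬q) there: 2:T, 5:T. ✓
2: successors {3, 4, 6}; □(p → ¬q) there: 3:T, 4:T, 6:T. ✓
3: no successors, so ◇□(p → ¬q) fails. ✗
4: no successors, so ◇□(p → ¬q) fails. ✗
5: successors {7, 8}; □(p → ¬q) there: 7:T, 8:T. ✓
6: no successors, so ◇□(p → ¬q) fails. ✗
7: successors {7}; □(p → ¬q) there: 7:T. ✓
8: no successors, so ◇□(p → ¬q) fails. ✗
Satisfying worlds: {1, 2, 5, 7}.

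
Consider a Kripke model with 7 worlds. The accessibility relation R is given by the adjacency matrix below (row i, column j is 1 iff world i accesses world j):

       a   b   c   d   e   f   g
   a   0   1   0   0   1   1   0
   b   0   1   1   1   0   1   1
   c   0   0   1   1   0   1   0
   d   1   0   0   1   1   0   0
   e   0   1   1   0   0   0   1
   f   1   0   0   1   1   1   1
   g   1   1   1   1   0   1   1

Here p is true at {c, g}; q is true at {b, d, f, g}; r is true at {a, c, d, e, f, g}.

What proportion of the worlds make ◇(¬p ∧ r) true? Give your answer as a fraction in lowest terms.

6/7

a: successors {b, e, f}; ¬p ∧ r there: b:F, e:T, f:T. ✓
b: successors {b, c, d, f, g}; ¬p ∧ r there: b:F, c:F, d:T, f:T, g:F. ✓
c: successors {c, d, f}; ¬p ∧ r there: c:F, d:T, f:T. ✓
d: successors {a, d, e}; ¬p ∧ r there: a:T, d:T, e:T. ✓
e: successors {b, c, g}; ¬p ∧ r there: b:F, c:F, g:F. ✗
f: successors {a, d, e, f, g}; ¬p ∧ r there: a:T, d:T, e:T, f:T, g:F. ✓
g: successors {a, b, c, d, f, g}; ¬p ∧ r there: a:T, b:F, c:F, d:T, f:T, g:F. ✓
That's 6 of 7 worlds, so 6/7.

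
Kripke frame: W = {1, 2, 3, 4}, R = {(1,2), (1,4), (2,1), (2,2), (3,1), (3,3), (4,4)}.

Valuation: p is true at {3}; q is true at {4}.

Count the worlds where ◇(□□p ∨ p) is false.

1: successors {2, 4}; □□p ∨ p there: 2:F, 4:F. ✗
2: successors {1, 2}; □□p ∨ p there: 1:F, 2:F. ✗
3: successors {1, 3}; □□p ∨ p there: 1:F, 3:T. ✓
4: successors {4}; □□p ∨ p there: 4:F. ✗
Satisfying worlds: {3}.
So ◇(□□p ∨ p) fails at the other 3 worlds.

3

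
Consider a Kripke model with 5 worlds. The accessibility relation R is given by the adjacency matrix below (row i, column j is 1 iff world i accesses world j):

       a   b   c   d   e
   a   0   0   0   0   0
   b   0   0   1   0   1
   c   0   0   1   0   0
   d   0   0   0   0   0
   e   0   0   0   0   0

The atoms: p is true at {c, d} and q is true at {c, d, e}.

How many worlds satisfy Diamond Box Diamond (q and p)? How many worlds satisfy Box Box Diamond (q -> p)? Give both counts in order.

For Diamond Box Diamond (q and p):
a: no successors, so Diamond Box Diamond (q and p) fails. ✗
b: successors {c, e}; Box Diamond (q and p) there: c:T, e:T. ✓
c: successors {c}; Box Diamond (q and p) there: c:T. ✓
d: no successors, so Diamond Box Diamond (q and p) fails. ✗
e: no successors, so Diamond Box Diamond (q and p) fails. ✗
— 2 worlds.
For Box Box Diamond (q -> p):
a: no successors, so Box Box Diamond (q -> p) holds vacuously. ✓
b: successors {c, e}; Box Diamond (q -> p) there: c:T, e:T. ✓
c: successors {c}; Box Diamond (q -> p) there: c:T. ✓
d: no successors, so Box Box Diamond (q -> p) holds vacuously. ✓
e: no successors, so Box Box Diamond (q -> p) holds vacuously. ✓
— 5 worlds.

2 and 5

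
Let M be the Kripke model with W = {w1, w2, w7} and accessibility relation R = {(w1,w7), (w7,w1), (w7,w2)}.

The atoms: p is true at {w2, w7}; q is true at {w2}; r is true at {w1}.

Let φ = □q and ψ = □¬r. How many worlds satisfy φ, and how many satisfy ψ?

1 and 2

For □q:
w1: successors {w7}; q there: w7:F. ✗
w2: no successors, so □q holds vacuously. ✓
w7: successors {w1, w2}; q there: w1:F, w2:T. ✗
— 1 world.
For □¬r:
w1: successors {w7}; ¬r there: w7:T. ✓
w2: no successors, so □¬r holds vacuously. ✓
w7: successors {w1, w2}; ¬r there: w1:F, w2:T. ✗
— 2 worlds.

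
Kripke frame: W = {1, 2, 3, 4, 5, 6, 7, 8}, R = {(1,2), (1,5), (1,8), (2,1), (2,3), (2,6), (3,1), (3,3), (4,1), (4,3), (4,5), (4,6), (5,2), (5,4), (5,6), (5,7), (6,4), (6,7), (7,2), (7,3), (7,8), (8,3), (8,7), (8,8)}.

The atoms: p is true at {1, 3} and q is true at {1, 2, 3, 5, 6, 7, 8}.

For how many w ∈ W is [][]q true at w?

1: successors {2, 5, 8}; []q there: 2:T, 5:F, 8:T. ✗
2: successors {1, 3, 6}; []q there: 1:T, 3:T, 6:F. ✗
3: successors {1, 3}; []q there: 1:T, 3:T. ✓
4: successors {1, 3, 5, 6}; []q there: 1:T, 3:T, 5:F, 6:F. ✗
5: successors {2, 4, 6, 7}; []q there: 2:T, 4:T, 6:F, 7:T. ✗
6: successors {4, 7}; []q there: 4:T, 7:T. ✓
7: successors {2, 3, 8}; []q there: 2:T, 3:T, 8:T. ✓
8: successors {3, 7, 8}; []q there: 3:T, 7:T, 8:T. ✓
Satisfying worlds: {3, 6, 7, 8}.

4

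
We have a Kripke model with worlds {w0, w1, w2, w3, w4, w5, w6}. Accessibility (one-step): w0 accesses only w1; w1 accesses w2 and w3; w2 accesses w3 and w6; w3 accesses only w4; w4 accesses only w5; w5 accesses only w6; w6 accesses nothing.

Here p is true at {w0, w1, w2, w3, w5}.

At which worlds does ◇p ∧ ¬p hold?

{w4}

w0: ◇p is T, ¬p is F. ✗
w1: ◇p is T, ¬p is F. ✗
w2: ◇p is T, ¬p is F. ✗
w3: ◇p is F, ¬p is F. ✗
w4: ◇p is T, ¬p is T. ✓
w5: ◇p is F, ¬p is F. ✗
w6: ◇p is F, ¬p is T. ✗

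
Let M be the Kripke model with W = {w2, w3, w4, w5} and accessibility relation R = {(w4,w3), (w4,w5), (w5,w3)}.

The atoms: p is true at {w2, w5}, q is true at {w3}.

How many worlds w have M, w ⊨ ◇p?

w2: no successors, so ◇p fails. ✗
w3: no successors, so ◇p fails. ✗
w4: successors {w3, w5}; p there: w3:F, w5:T. ✓
w5: successors {w3}; p there: w3:F. ✗
Satisfying worlds: {w4}.

1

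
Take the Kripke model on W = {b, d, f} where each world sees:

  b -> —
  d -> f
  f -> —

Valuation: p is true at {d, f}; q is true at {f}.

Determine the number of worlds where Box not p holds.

b: no successors, so Box not p holds vacuously. ✓
d: successors {f}; not p there: f:F. ✗
f: no successors, so Box not p holds vacuously. ✓
Satisfying worlds: {b, f}.

2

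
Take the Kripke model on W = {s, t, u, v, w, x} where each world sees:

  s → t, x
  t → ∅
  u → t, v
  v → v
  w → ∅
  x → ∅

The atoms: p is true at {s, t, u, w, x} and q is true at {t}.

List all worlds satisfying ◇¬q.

{s, u, v}

s: successors {t, x}; ¬q there: t:F, x:T. ✓
t: no successors, so ◇¬q fails. ✗
u: successors {t, v}; ¬q there: t:F, v:T. ✓
v: successors {v}; ¬q there: v:T. ✓
w: no successors, so ◇¬q fails. ✗
x: no successors, so ◇¬q fails. ✗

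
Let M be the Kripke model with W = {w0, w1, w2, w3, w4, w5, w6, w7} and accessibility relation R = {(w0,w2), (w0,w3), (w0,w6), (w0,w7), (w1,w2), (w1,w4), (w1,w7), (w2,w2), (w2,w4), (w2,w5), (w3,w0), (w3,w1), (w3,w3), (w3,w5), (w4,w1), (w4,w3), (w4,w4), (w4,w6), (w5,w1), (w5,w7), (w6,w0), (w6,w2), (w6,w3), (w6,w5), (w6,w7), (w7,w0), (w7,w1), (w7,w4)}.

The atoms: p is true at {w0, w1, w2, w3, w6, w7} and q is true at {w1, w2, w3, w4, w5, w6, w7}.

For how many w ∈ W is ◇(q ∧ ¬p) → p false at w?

w0: ◇(q ∧ ¬p) is F, p is T. ✓
w1: ◇(q ∧ ¬p) is T, p is T. ✓
w2: ◇(q ∧ ¬p) is T, p is T. ✓
w3: ◇(q ∧ ¬p) is T, p is T. ✓
w4: ◇(q ∧ ¬p) is T, p is F. ✗
w5: ◇(q ∧ ¬p) is F, p is F. ✓
w6: ◇(q ∧ ¬p) is T, p is T. ✓
w7: ◇(q ∧ ¬p) is T, p is T. ✓
Satisfying worlds: {w0, w1, w2, w3, w5, w6, w7}.
So ◇(q ∧ ¬p) → p fails at the other 1 world.

1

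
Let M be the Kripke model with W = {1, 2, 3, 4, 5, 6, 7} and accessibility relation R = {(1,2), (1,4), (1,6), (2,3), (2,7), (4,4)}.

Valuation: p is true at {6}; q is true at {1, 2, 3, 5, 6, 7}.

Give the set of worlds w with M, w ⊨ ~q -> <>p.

1: ~q is F, <>p is T. ✓
2: ~q is F, <>p is F. ✓
3: ~q is F, <>p is F. ✓
4: ~q is T, <>p is F. ✗
5: ~q is F, <>p is F. ✓
6: ~q is F, <>p is F. ✓
7: ~q is F, <>p is F. ✓

{1, 2, 3, 5, 6, 7}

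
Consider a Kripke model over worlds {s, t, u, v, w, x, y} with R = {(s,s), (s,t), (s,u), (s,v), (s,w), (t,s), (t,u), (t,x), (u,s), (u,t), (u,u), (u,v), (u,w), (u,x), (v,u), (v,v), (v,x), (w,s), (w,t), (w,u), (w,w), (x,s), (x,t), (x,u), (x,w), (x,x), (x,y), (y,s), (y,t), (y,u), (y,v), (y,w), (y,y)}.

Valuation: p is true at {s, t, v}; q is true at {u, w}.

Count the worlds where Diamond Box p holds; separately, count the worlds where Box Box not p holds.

For Diamond Box p:
s: successors {s, t, u, v, w}; Box p there: s:F, t:F, u:F, v:F, w:F. ✗
t: successors {s, u, x}; Box p there: s:F, u:F, x:F. ✗
u: successors {s, t, u, v, w, x}; Box p there: s:F, t:F, u:F, v:F, w:F, x:F. ✗
v: successors {u, v, x}; Box p there: u:F, v:F, x:F. ✗
w: successors {s, t, u, w}; Box p there: s:F, t:F, u:F, w:F. ✗
x: successors {s, t, u, w, x, y}; Box p there: s:F, t:F, u:F, w:F, x:F, y:F. ✗
y: successors {s, t, u, v, w, y}; Box p there: s:F, t:F, u:F, v:F, w:F, y:F. ✗
— 0 worlds.
For Box Box not p:
s: successors {s, t, u, v, w}; Box not p there: s:F, t:F, u:F, v:F, w:F. ✗
t: successors {s, u, x}; Box not p there: s:F, u:F, x:F. ✗
u: successors {s, t, u, v, w, x}; Box not p there: s:F, t:F, u:F, v:F, w:F, x:F. ✗
v: successors {u, v, x}; Box not p there: u:F, v:F, x:F. ✗
w: successors {s, t, u, w}; Box not p there: s:F, t:F, u:F, w:F. ✗
x: successors {s, t, u, w, x, y}; Box not p there: s:F, t:F, u:F, w:F, x:F, y:F. ✗
y: successors {s, t, u, v, w, y}; Box not p there: s:F, t:F, u:F, v:F, w:F, y:F. ✗
— 0 worlds.

0 and 0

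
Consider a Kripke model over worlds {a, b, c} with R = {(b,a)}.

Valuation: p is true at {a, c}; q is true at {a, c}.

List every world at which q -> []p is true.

{a, b, c}

a: q is T, []p is T. ✓
b: q is F, []p is T. ✓
c: q is T, []p is T. ✓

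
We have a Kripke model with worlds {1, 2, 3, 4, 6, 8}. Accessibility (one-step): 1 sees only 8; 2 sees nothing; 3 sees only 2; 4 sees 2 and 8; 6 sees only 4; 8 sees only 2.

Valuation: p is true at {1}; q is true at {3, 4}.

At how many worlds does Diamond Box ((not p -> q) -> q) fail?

1: successors {8}; Box ((not p -> q) -> q) there: 8:T. ✓
2: no successors, so Diamond Box ((not p -> q) -> q) fails. ✗
3: successors {2}; Box ((not p -> q) -> q) there: 2:T. ✓
4: successors {2, 8}; Box ((not p -> q) -> q) there: 2:T, 8:T. ✓
6: successors {4}; Box ((not p -> q) -> q) there: 4:T. ✓
8: successors {2}; Box ((not p -> q) -> q) there: 2:T. ✓
Satisfying worlds: {1, 3, 4, 6, 8}.
So Diamond Box ((not p -> q) -> q) fails at the other 1 world.

1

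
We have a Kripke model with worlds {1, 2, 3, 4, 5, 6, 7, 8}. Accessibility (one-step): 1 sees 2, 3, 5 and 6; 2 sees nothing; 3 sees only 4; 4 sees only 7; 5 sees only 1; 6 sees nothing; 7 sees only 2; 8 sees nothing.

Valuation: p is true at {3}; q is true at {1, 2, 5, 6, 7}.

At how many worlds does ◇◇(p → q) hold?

4

1: successors {2, 3, 5, 6}; ◇(p → q) there: 2:F, 3:T, 5:T, 6:F. ✓
2: no successors, so ◇◇(p → q) fails. ✗
3: successors {4}; ◇(p → q) there: 4:T. ✓
4: successors {7}; ◇(p → q) there: 7:T. ✓
5: successors {1}; ◇(p → q) there: 1:T. ✓
6: no successors, so ◇◇(p → q) fails. ✗
7: successors {2}; ◇(p → q) there: 2:F. ✗
8: no successors, so ◇◇(p → q) fails. ✗
Satisfying worlds: {1, 3, 4, 5}.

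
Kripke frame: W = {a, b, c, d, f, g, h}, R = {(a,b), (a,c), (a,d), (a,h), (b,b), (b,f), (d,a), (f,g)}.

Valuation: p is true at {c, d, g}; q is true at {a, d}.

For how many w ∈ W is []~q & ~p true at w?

a: []~q is F, ~p is T. ✗
b: []~q is T, ~p is T. ✓
c: []~q is T, ~p is F. ✗
d: []~q is F, ~p is F. ✗
f: []~q is T, ~p is T. ✓
g: []~q is T, ~p is F. ✗
h: []~q is T, ~p is T. ✓
Satisfying worlds: {b, f, h}.

3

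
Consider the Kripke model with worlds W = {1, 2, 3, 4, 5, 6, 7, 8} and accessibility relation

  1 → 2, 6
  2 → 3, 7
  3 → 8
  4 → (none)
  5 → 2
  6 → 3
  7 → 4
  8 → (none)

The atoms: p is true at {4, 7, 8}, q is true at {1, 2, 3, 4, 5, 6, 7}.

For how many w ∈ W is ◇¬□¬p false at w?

1: successors {2, 6}; ¬□¬p there: 2:T, 6:F. ✓
2: successors {3, 7}; ¬□¬p there: 3:T, 7:T. ✓
3: successors {8}; ¬□¬p there: 8:F. ✗
4: no successors, so ◇¬□¬p fails. ✗
5: successors {2}; ¬□¬p there: 2:T. ✓
6: successors {3}; ¬□¬p there: 3:T. ✓
7: successors {4}; ¬□¬p there: 4:F. ✗
8: no successors, so ◇¬□¬p fails. ✗
Satisfying worlds: {1, 2, 5, 6}.
So ◇¬□¬p fails at the other 4 worlds.

4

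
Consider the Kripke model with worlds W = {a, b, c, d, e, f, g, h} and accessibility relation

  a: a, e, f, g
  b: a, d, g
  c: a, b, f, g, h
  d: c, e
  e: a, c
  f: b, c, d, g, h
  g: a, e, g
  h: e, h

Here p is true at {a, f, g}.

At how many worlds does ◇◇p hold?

8

a: successors {a, e, f, g}; ◇p there: a:T, e:T, f:T, g:T. ✓
b: successors {a, d, g}; ◇p there: a:T, d:F, g:T. ✓
c: successors {a, b, f, g, h}; ◇p there: a:T, b:T, f:T, g:T, h:F. ✓
d: successors {c, e}; ◇p there: c:T, e:T. ✓
e: successors {a, c}; ◇p there: a:T, c:T. ✓
f: successors {b, c, d, g, h}; ◇p there: b:T, c:T, d:F, g:T, h:F. ✓
g: successors {a, e, g}; ◇p there: a:T, e:T, g:T. ✓
h: successors {e, h}; ◇p there: e:T, h:F. ✓
Satisfying worlds: {a, b, c, d, e, f, g, h}.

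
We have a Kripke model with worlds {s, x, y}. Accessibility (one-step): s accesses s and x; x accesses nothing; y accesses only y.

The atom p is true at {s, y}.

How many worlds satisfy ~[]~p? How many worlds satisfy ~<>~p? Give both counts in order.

2 and 2

For ~[]~p:
s: []~p is F. ✓
x: []~p is T. ✗
y: []~p is F. ✓
— 2 worlds.
For ~<>~p:
s: <>~p is T. ✗
x: <>~p is F. ✓
y: <>~p is F. ✓
— 2 worlds.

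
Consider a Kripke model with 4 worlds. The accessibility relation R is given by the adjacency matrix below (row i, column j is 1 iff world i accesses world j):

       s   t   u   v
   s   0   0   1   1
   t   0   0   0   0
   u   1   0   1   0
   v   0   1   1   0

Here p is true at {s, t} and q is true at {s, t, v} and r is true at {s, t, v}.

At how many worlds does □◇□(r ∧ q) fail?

3

s: successors {u, v}; ◇□(r ∧ q) there: u:F, v:T. ✗
t: no successors, so □◇□(r ∧ q) holds vacuously. ✓
u: successors {s, u}; ◇□(r ∧ q) there: s:F, u:F. ✗
v: successors {t, u}; ◇□(r ∧ q) there: t:F, u:F. ✗
Satisfying worlds: {t}.
So □◇□(r ∧ q) fails at the other 3 worlds.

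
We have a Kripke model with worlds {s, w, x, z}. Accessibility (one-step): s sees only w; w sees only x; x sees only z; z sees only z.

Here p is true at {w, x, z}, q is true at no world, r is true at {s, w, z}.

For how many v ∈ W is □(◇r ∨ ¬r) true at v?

3

s: successors {w}; ◇r ∨ ¬r there: w:F. ✗
w: successors {x}; ◇r ∨ ¬r there: x:T. ✓
x: successors {z}; ◇r ∨ ¬r there: z:T. ✓
z: successors {z}; ◇r ∨ ¬r there: z:T. ✓
Satisfying worlds: {w, x, z}.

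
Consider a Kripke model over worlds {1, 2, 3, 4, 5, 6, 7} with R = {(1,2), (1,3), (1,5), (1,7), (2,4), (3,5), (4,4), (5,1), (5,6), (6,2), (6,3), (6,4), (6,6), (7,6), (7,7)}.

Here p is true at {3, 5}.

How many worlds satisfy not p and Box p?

1: not p is T, Box p is F. ✗
2: not p is T, Box p is F. ✗
3: not p is F, Box p is T. ✗
4: not p is T, Box p is F. ✗
5: not p is F, Box p is F. ✗
6: not p is T, Box p is F. ✗
7: not p is T, Box p is F. ✗
Satisfying worlds: ∅.

0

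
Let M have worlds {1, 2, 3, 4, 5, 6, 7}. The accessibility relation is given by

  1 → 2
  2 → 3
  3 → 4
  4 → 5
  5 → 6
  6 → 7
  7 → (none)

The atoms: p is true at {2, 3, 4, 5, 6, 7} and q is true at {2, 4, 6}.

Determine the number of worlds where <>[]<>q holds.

3

1: successors {2}; []<>q there: 2:T. ✓
2: successors {3}; []<>q there: 3:F. ✗
3: successors {4}; []<>q there: 4:T. ✓
4: successors {5}; []<>q there: 5:F. ✗
5: successors {6}; []<>q there: 6:F. ✗
6: successors {7}; []<>q there: 7:T. ✓
7: no successors, so <>[]<>q fails. ✗
Satisfying worlds: {1, 3, 6}.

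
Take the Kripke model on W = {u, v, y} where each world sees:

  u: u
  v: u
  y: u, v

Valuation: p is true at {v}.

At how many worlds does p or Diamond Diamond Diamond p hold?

1

u: p is F, Diamond Diamond Diamond p is F. ✗
v: p is T, Diamond Diamond Diamond p is F. ✓
y: p is F, Diamond Diamond Diamond p is F. ✗
Satisfying worlds: {v}.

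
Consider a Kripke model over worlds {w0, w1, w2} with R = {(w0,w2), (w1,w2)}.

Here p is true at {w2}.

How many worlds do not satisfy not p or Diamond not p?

w0: not p is T, Diamond not p is F. ✓
w1: not p is T, Diamond not p is F. ✓
w2: not p is F, Diamond not p is F. ✗
Satisfying worlds: {w0, w1}.
So not p or Diamond not p fails at the other 1 world.

1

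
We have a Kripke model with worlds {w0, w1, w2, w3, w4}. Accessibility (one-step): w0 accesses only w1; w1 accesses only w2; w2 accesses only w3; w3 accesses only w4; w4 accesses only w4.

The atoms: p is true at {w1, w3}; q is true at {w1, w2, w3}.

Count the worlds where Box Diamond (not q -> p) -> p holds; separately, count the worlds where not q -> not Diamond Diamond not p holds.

For Box Diamond (not q -> p) -> p:
w0: Box Diamond (not q -> p) is T, p is F. ✗
w1: Box Diamond (not q -> p) is T, p is T. ✓
w2: Box Diamond (not q -> p) is F, p is F. ✓
w3: Box Diamond (not q -> p) is F, p is T. ✓
w4: Box Diamond (not q -> p) is F, p is F. ✓
— 4 worlds.
For not q -> not Diamond Diamond not p:
w0: not q is T, not Diamond Diamond not p is F. ✗
w1: not q is F, not Diamond Diamond not p is T. ✓
w2: not q is F, not Diamond Diamond not p is F. ✓
w3: not q is F, not Diamond Diamond not p is F. ✓
w4: not q is T, not Diamond Diamond not p is F. ✗
— 3 worlds.

4 and 3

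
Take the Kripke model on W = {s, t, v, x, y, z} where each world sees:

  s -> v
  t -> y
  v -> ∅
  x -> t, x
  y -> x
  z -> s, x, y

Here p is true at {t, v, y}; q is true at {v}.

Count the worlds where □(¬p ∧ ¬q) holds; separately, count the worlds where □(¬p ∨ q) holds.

For □(¬p ∧ ¬q):
s: successors {v}; ¬p ∧ ¬q there: v:F. ✗
t: successors {y}; ¬p ∧ ¬q there: y:F. ✗
v: no successors, so □(¬p ∧ ¬q) holds vacuously. ✓
x: successors {t, x}; ¬p ∧ ¬q there: t:F, x:T. ✗
y: successors {x}; ¬p ∧ ¬q there: x:T. ✓
z: successors {s, x, y}; ¬p ∧ ¬q there: s:T, x:T, y:F. ✗
— 2 worlds.
For □(¬p ∨ q):
s: successors {v}; ¬p ∨ q there: v:T. ✓
t: successors {y}; ¬p ∨ q there: y:F. ✗
v: no successors, so □(¬p ∨ q) holds vacuously. ✓
x: successors {t, x}; ¬p ∨ q there: t:F, x:T. ✗
y: successors {x}; ¬p ∨ q there: x:T. ✓
z: successors {s, x, y}; ¬p ∨ q there: s:T, x:T, y:F. ✗
— 3 worlds.

2 and 3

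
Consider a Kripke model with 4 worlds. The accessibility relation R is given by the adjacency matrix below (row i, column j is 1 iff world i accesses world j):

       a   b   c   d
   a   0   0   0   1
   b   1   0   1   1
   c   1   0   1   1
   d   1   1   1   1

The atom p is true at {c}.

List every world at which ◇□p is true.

∅

a: successors {d}; □p there: d:F. ✗
b: successors {a, c, d}; □p there: a:F, c:F, d:F. ✗
c: successors {a, c, d}; □p there: a:F, c:F, d:F. ✗
d: successors {a, b, c, d}; □p there: a:F, b:F, c:F, d:F. ✗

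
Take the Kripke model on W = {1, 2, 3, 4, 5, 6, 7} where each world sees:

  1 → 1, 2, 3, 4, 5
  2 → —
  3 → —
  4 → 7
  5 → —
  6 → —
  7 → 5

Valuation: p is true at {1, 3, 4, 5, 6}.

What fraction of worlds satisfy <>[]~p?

2/7

1: successors {1, 2, 3, 4, 5}; []~p there: 1:F, 2:T, 3:T, 4:T, 5:T. ✓
2: no successors, so <>[]~p fails. ✗
3: no successors, so <>[]~p fails. ✗
4: successors {7}; []~p there: 7:F. ✗
5: no successors, so <>[]~p fails. ✗
6: no successors, so <>[]~p fails. ✗
7: successors {5}; []~p there: 5:T. ✓
That's 2 of 7 worlds, so 2/7.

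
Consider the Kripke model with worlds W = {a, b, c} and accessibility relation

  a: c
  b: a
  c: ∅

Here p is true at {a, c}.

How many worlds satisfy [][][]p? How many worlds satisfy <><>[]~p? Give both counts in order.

For [][][]p:
a: successors {c}; [][]p there: c:T. ✓
b: successors {a}; [][]p there: a:T. ✓
c: no successors, so [][][]p holds vacuously. ✓
— 3 worlds.
For <><>[]~p:
a: successors {c}; <>[]~p there: c:F. ✗
b: successors {a}; <>[]~p there: a:T. ✓
c: no successors, so <><>[]~p fails. ✗
— 1 world.

3 and 1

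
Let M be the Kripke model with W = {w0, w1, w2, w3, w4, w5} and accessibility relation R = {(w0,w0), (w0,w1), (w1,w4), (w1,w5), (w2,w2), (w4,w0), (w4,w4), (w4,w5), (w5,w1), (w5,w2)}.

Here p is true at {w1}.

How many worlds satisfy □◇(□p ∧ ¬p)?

w0: successors {w0, w1}; ◇(□p ∧ ¬p) there: w0:F, w1:F. ✗
w1: successors {w4, w5}; ◇(□p ∧ ¬p) there: w4:F, w5:F. ✗
w2: successors {w2}; ◇(□p ∧ ¬p) there: w2:F. ✗
w3: no successors, so □◇(□p ∧ ¬p) holds vacuously. ✓
w4: successors {w0, w4, w5}; ◇(□p ∧ ¬p) there: w0:F, w4:F, w5:F. ✗
w5: successors {w1, w2}; ◇(□p ∧ ¬p) there: w1:F, w2:F. ✗
Satisfying worlds: {w3}.

1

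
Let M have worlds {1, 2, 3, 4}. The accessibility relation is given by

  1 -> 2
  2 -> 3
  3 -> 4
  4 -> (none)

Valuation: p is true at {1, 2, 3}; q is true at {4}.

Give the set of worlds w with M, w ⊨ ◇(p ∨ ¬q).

1: successors {2}; p ∨ ¬q there: 2:T. ✓
2: successors {3}; p ∨ ¬q there: 3:T. ✓
3: successors {4}; p ∨ ¬q there: 4:F. ✗
4: no successors, so ◇(p ∨ ¬q) fails. ✗

{1, 2}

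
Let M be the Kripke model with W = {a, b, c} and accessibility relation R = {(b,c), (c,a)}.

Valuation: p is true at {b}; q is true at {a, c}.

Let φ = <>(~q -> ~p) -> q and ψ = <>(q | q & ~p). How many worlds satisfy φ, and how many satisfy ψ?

2 and 2

For <>(~q -> ~p) -> q:
a: <>(~q -> ~p) is F, q is T. ✓
b: <>(~q -> ~p) is T, q is F. ✗
c: <>(~q -> ~p) is T, q is T. ✓
— 2 worlds.
For <>(q | q & ~p):
a: no successors, so <>(q | q & ~p) fails. ✗
b: successors {c}; q | q & ~p there: c:T. ✓
c: successors {a}; q | q & ~p there: a:T. ✓
— 2 worlds.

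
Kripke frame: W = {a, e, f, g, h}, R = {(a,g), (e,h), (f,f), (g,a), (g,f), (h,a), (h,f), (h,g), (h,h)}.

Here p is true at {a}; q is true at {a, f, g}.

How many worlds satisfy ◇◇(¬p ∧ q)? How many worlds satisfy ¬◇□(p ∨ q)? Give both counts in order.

5 and 1

For ◇◇(¬p ∧ q):
a: successors {g}; ◇(¬p ∧ q) there: g:T. ✓
e: successors {h}; ◇(¬p ∧ q) there: h:T. ✓
f: successors {f}; ◇(¬p ∧ q) there: f:T. ✓
g: successors {a, f}; ◇(¬p ∧ q) there: a:T, f:T. ✓
h: successors {a, f, g, h}; ◇(¬p ∧ q) there: a:T, f:T, g:T, h:T. ✓
— 5 worlds.
For ¬◇□(p ∨ q):
a: ◇□(p ∨ q) is T. ✗
e: ◇□(p ∨ q) is F. ✓
f: ◇□(p ∨ q) is T. ✗
g: ◇□(p ∨ q) is T. ✗
h: ◇□(p ∨ q) is T. ✗
— 1 world.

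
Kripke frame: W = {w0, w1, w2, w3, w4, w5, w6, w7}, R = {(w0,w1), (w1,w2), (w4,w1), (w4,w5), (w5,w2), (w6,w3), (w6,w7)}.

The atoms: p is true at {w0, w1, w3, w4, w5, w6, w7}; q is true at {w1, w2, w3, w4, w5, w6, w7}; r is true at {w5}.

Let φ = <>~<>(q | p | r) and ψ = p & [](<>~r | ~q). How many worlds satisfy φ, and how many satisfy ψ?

3 and 4

For <>~<>(q | p | r):
w0: successors {w1}; ~<>(q | p | r) there: w1:F. ✗
w1: successors {w2}; ~<>(q | p | r) there: w2:T. ✓
w2: no successors, so <>~<>(q | p | r) fails. ✗
w3: no successors, so <>~<>(q | p | r) fails. ✗
w4: successors {w1, w5}; ~<>(q | p | r) there: w1:F, w5:F. ✗
w5: successors {w2}; ~<>(q | p | r) there: w2:T. ✓
w6: successors {w3, w7}; ~<>(q | p | r) there: w3:T, w7:T. ✓
w7: no successors, so <>~<>(q | p | r) fails. ✗
— 3 worlds.
For p & [](<>~r | ~q):
w0: p is T, [](<>~r | ~q) is T. ✓
w1: p is T, [](<>~r | ~q) is F. ✗
w2: p is F, [](<>~r | ~q) is T. ✗
w3: p is T, [](<>~r | ~q) is T. ✓
w4: p is T, [](<>~r | ~q) is T. ✓
w5: p is T, [](<>~r | ~q) is F. ✗
w6: p is T, [](<>~r | ~q) is F. ✗
w7: p is T, [](<>~r | ~q) is T. ✓
— 4 worlds.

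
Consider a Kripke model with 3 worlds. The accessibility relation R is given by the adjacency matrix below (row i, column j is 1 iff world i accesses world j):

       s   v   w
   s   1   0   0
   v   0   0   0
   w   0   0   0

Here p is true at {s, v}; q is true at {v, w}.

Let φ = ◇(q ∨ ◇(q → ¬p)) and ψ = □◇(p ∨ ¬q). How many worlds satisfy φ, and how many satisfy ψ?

For ◇(q ∨ ◇(q → ¬p)):
s: successors {s}; q ∨ ◇(q → ¬p) there: s:T. ✓
v: no successors, so ◇(q ∨ ◇(q → ¬p)) fails. ✗
w: no successors, so ◇(q ∨ ◇(q → ¬p)) fails. ✗
— 1 world.
For □◇(p ∨ ¬q):
s: successors {s}; ◇(p ∨ ¬q) there: s:T. ✓
v: no successors, so □◇(p ∨ ¬q) holds vacuously. ✓
w: no successors, so □◇(p ∨ ¬q) holds vacuously. ✓
— 3 worlds.

1 and 3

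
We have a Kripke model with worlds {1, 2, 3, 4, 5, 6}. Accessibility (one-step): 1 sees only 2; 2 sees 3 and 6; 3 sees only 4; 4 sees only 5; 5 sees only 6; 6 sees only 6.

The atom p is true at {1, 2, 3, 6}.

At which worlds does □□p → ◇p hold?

{1, 2, 3, 5, 6}

1: □□p is T, ◇p is T. ✓
2: □□p is F, ◇p is T. ✓
3: □□p is F, ◇p is F. ✓
4: □□p is T, ◇p is F. ✗
5: □□p is T, ◇p is T. ✓
6: □□p is T, ◇p is T. ✓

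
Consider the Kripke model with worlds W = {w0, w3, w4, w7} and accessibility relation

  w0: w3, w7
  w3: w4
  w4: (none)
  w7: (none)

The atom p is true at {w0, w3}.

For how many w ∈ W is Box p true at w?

w0: successors {w3, w7}; p there: w3:T, w7:F. ✗
w3: successors {w4}; p there: w4:F. ✗
w4: no successors, so Box p holds vacuously. ✓
w7: no successors, so Box p holds vacuously. ✓
Satisfying worlds: {w4, w7}.

2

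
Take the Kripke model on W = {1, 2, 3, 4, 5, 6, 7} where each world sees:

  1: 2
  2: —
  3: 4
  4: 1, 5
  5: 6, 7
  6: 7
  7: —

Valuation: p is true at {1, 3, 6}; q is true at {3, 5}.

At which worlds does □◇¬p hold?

1: successors {2}; ◇¬p there: 2:F. ✗
2: no successors, so □◇¬p holds vacuously. ✓
3: successors {4}; ◇¬p there: 4:T. ✓
4: successors {1, 5}; ◇¬p there: 1:T, 5:T. ✓
5: successors {6, 7}; ◇¬p there: 6:T, 7:F. ✗
6: successors {7}; ◇¬p there: 7:F. ✗
7: no successors, so □◇¬p holds vacuously. ✓

{2, 3, 4, 7}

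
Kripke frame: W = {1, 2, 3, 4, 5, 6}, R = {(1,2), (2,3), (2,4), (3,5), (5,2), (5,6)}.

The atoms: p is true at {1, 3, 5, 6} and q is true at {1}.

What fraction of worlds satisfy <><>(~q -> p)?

1: successors {2}; <>(~q -> p) there: 2:T. ✓
2: successors {3, 4}; <>(~q -> p) there: 3:T, 4:F. ✓
3: successors {5}; <>(~q -> p) there: 5:T. ✓
4: no successors, so <><>(~q -> p) fails. ✗
5: successors {2, 6}; <>(~q -> p) there: 2:T, 6:F. ✓
6: no successors, so <><>(~q -> p) fails. ✗
That's 4 of 6 worlds, so 4/6 = 2/3.

2/3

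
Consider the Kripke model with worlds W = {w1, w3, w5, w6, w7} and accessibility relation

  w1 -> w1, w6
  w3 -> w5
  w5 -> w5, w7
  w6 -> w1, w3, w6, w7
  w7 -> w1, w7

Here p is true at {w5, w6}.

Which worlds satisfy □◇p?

w1: successors {w1, w6}; ◇p there: w1:T, w6:T. ✓
w3: successors {w5}; ◇p there: w5:T. ✓
w5: successors {w5, w7}; ◇p there: w5:T, w7:F. ✗
w6: successors {w1, w3, w6, w7}; ◇p there: w1:T, w3:T, w6:T, w7:F. ✗
w7: successors {w1, w7}; ◇p there: w1:T, w7:F. ✗

{w1, w3}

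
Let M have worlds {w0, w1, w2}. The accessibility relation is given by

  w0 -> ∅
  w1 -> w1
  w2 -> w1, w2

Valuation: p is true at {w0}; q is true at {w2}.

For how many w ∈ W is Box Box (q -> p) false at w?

1

w0: no successors, so Box Box (q -> p) holds vacuously. ✓
w1: successors {w1}; Box (q -> p) there: w1:T. ✓
w2: successors {w1, w2}; Box (q -> p) there: w1:T, w2:F. ✗
Satisfying worlds: {w0, w1}.
So Box Box (q -> p) fails at the other 1 world.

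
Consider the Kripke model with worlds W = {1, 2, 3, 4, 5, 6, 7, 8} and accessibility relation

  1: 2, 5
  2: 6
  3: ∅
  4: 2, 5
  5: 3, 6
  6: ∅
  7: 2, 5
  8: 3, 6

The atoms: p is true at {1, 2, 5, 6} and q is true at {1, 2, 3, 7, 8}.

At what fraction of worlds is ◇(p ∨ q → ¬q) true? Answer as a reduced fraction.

3/4

1: successors {2, 5}; p ∨ q → ¬q there: 2:F, 5:T. ✓
2: successors {6}; p ∨ q → ¬q there: 6:T. ✓
3: no successors, so ◇(p ∨ q → ¬q) fails. ✗
4: successors {2, 5}; p ∨ q → ¬q there: 2:F, 5:T. ✓
5: successors {3, 6}; p ∨ q → ¬q there: 3:F, 6:T. ✓
6: no successors, so ◇(p ∨ q → ¬q) fails. ✗
7: successors {2, 5}; p ∨ q → ¬q there: 2:F, 5:T. ✓
8: successors {3, 6}; p ∨ q → ¬q there: 3:F, 6:T. ✓
That's 6 of 8 worlds, so 6/8 = 3/4.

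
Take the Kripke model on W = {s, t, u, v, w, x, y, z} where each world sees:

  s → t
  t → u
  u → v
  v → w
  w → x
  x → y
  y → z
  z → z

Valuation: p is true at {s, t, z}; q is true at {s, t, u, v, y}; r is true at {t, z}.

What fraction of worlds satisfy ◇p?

3/8

s: successors {t}; p there: t:T. ✓
t: successors {u}; p there: u:F. ✗
u: successors {v}; p there: v:F. ✗
v: successors {w}; p there: w:F. ✗
w: successors {x}; p there: x:F. ✗
x: successors {y}; p there: y:F. ✗
y: successors {z}; p there: z:T. ✓
z: successors {z}; p there: z:T. ✓
That's 3 of 8 worlds, so 3/8.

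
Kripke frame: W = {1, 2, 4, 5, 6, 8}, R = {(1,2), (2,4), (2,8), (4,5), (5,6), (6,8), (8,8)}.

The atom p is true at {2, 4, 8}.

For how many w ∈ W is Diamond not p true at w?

2

1: successors {2}; not p there: 2:F. ✗
2: successors {4, 8}; not p there: 4:F, 8:F. ✗
4: successors {5}; not p there: 5:T. ✓
5: successors {6}; not p there: 6:T. ✓
6: successors {8}; not p there: 8:F. ✗
8: successors {8}; not p there: 8:F. ✗
Satisfying worlds: {4, 5}.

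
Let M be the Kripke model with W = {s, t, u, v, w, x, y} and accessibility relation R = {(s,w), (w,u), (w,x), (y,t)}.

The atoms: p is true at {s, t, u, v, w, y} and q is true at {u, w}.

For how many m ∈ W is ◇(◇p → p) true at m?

s: successors {w}; ◇p → p there: w:T. ✓
t: no successors, so ◇(◇p → p) fails. ✗
u: no successors, so ◇(◇p → p) fails. ✗
v: no successors, so ◇(◇p → p) fails. ✗
w: successors {u, x}; ◇p → p there: u:T, x:T. ✓
x: no successors, so ◇(◇p → p) fails. ✗
y: successors {t}; ◇p → p there: t:T. ✓
Satisfying worlds: {s, w, y}.

3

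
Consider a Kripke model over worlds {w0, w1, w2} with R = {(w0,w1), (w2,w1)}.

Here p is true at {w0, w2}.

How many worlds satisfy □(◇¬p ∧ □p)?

w0: successors {w1}; ◇¬p ∧ □p there: w1:F. ✗
w1: no successors, so □(◇¬p ∧ □p) holds vacuously. ✓
w2: successors {w1}; ◇¬p ∧ □p there: w1:F. ✗
Satisfying worlds: {w1}.

1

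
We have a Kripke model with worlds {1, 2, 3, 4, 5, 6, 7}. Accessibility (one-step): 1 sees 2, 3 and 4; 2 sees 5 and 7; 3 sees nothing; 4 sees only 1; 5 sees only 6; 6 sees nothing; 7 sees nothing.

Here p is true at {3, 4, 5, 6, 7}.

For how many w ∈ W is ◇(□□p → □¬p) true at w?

4

1: successors {2, 3, 4}; □□p → □¬p there: 2:F, 3:T, 4:T. ✓
2: successors {5, 7}; □□p → □¬p there: 5:F, 7:T. ✓
3: no successors, so ◇(□□p → □¬p) fails. ✗
4: successors {1}; □□p → □¬p there: 1:T. ✓
5: successors {6}; □□p → □¬p there: 6:T. ✓
6: no successors, so ◇(□□p → □¬p) fails. ✗
7: no successors, so ◇(□□p → □¬p) fails. ✗
Satisfying worlds: {1, 2, 4, 5}.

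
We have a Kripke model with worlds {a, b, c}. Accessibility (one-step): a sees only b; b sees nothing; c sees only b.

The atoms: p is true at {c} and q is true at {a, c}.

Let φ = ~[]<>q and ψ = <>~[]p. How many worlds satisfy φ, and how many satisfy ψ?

2 and 0

For ~[]<>q:
a: []<>q is F. ✓
b: []<>q is T. ✗
c: []<>q is F. ✓
— 2 worlds.
For <>~[]p:
a: successors {b}; ~[]p there: b:F. ✗
b: no successors, so <>~[]p fails. ✗
c: successors {b}; ~[]p there: b:F. ✗
— 0 worlds.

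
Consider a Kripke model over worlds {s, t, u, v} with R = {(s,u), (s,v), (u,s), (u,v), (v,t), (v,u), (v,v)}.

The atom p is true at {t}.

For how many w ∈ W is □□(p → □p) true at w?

s: successors {u, v}; □(p → □p) there: u:T, v:T. ✓
t: no successors, so □□(p → □p) holds vacuously. ✓
u: successors {s, v}; □(p → □p) there: s:T, v:T. ✓
v: successors {t, u, v}; □(p → □p) there: t:T, u:T, v:T. ✓
Satisfying worlds: {s, t, u, v}.

4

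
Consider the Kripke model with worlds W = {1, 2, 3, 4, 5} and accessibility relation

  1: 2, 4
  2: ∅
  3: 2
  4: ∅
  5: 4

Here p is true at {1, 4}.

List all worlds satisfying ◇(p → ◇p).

1: successors {2, 4}; p → ◇p there: 2:T, 4:F. ✓
2: no successors, so ◇(p → ◇p) fails. ✗
3: successors {2}; p → ◇p there: 2:T. ✓
4: no successors, so ◇(p → ◇p) fails. ✗
5: successors {4}; p → ◇p there: 4:F. ✗

{1, 3}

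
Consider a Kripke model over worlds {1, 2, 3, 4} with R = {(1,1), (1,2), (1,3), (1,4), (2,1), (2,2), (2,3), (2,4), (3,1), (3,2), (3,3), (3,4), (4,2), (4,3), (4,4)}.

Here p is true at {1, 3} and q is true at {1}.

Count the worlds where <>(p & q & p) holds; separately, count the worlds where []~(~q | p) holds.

For <>(p & q & p):
1: successors {1, 2, 3, 4}; p & q & p there: 1:T, 2:F, 3:F, 4:F. ✓
2: successors {1, 2, 3, 4}; p & q & p there: 1:T, 2:F, 3:F, 4:F. ✓
3: successors {1, 2, 3, 4}; p & q & p there: 1:T, 2:F, 3:F, 4:F. ✓
4: successors {2, 3, 4}; p & q & p there: 2:F, 3:F, 4:F. ✗
— 3 worlds.
For []~(~q | p):
1: successors {1, 2, 3, 4}; ~(~q | p) there: 1:F, 2:F, 3:F, 4:F. ✗
2: successors {1, 2, 3, 4}; ~(~q | p) there: 1:F, 2:F, 3:F, 4:F. ✗
3: successors {1, 2, 3, 4}; ~(~q | p) there: 1:F, 2:F, 3:F, 4:F. ✗
4: successors {2, 3, 4}; ~(~q | p) there: 2:F, 3:F, 4:F. ✗
— 0 worlds.

3 and 0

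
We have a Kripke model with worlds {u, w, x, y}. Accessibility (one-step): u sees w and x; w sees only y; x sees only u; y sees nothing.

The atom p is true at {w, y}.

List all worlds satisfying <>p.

u: successors {w, x}; p there: w:T, x:F. ✓
w: successors {y}; p there: y:T. ✓
x: successors {u}; p there: u:F. ✗
y: no successors, so <>p fails. ✗

{u, w}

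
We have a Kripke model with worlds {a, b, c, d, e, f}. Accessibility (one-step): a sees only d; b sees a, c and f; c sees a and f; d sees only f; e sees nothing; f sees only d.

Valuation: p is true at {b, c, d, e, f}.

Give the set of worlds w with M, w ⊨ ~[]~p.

a: []~p is F. ✓
b: []~p is F. ✓
c: []~p is F. ✓
d: []~p is F. ✓
e: []~p is T. ✗
f: []~p is F. ✓

{a, b, c, d, f}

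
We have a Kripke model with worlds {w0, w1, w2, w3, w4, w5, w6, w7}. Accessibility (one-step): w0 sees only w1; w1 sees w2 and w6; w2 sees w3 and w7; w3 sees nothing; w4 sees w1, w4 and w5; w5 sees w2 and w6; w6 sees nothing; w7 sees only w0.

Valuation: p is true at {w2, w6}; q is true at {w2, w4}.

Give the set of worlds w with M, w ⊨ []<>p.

w0: successors {w1}; <>p there: w1:T. ✓
w1: successors {w2, w6}; <>p there: w2:F, w6:F. ✗
w2: successors {w3, w7}; <>p there: w3:F, w7:F. ✗
w3: no successors, so []<>p holds vacuously. ✓
w4: successors {w1, w4, w5}; <>p there: w1:T, w4:F, w5:T. ✗
w5: successors {w2, w6}; <>p there: w2:F, w6:F. ✗
w6: no successors, so []<>p holds vacuously. ✓
w7: successors {w0}; <>p there: w0:F. ✗

{w0, w3, w6}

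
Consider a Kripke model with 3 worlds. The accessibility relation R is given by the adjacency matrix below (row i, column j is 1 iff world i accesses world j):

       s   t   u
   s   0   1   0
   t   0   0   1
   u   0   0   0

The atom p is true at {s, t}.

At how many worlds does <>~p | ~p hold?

2

s: <>~p is F, ~p is F. ✗
t: <>~p is T, ~p is F. ✓
u: <>~p is F, ~p is T. ✓
Satisfying worlds: {t, u}.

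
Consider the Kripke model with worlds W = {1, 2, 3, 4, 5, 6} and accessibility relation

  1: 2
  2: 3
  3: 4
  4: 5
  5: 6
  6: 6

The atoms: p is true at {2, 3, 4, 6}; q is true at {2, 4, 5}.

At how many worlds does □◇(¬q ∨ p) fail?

1

1: successors {2}; ◇(¬q ∨ p) there: 2:T. ✓
2: successors {3}; ◇(¬q ∨ p) there: 3:T. ✓
3: successors {4}; ◇(¬q ∨ p) there: 4:F. ✗
4: successors {5}; ◇(¬q ∨ p) there: 5:T. ✓
5: successors {6}; ◇(¬q ∨ p) there: 6:T. ✓
6: successors {6}; ◇(¬q ∨ p) there: 6:T. ✓
Satisfying worlds: {1, 2, 4, 5, 6}.
So □◇(¬q ∨ p) fails at the other 1 world.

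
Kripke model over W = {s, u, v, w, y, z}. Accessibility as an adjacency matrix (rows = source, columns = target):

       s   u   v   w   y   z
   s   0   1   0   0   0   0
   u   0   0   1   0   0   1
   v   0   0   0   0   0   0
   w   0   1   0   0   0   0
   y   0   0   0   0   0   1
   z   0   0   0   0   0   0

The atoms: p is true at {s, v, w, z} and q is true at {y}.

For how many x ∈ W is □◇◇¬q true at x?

2

s: successors {u}; ◇◇¬q there: u:F. ✗
u: successors {v, z}; ◇◇¬q there: v:F, z:F. ✗
v: no successors, so □◇◇¬q holds vacuously. ✓
w: successors {u}; ◇◇¬q there: u:F. ✗
y: successors {z}; ◇◇¬q there: z:F. ✗
z: no successors, so □◇◇¬q holds vacuously. ✓
Satisfying worlds: {v, z}.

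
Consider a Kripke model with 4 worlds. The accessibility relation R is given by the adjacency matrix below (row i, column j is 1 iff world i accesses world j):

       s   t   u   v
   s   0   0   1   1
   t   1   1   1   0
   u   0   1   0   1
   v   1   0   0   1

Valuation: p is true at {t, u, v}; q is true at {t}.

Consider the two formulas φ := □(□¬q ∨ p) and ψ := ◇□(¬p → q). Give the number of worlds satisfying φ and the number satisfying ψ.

For □(□¬q ∨ p):
s: successors {u, v}; □¬q ∨ p there: u:T, v:T. ✓
t: successors {s, t, u}; □¬q ∨ p there: s:T, t:T, u:T. ✓
u: successors {t, v}; □¬q ∨ p there: t:T, v:T. ✓
v: successors {s, v}; □¬q ∨ p there: s:T, v:T. ✓
— 4 worlds.
For ◇□(¬p → q):
s: successors {u, v}; □(¬p → q) there: u:T, v:F. ✓
t: successors {s, t, u}; □(¬p → q) there: s:T, t:F, u:T. ✓
u: successors {t, v}; □(¬p → q) there: t:F, v:F. ✗
v: successors {s, v}; □(¬p → q) there: s:T, v:F. ✓
— 3 worlds.

4 and 3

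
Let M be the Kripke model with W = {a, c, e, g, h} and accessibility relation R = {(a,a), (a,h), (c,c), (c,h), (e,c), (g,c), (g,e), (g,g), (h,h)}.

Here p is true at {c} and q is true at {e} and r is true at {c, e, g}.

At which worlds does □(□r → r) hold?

{a, c, e, g, h}

a: successors {a, h}; □r → r there: a:T, h:T. ✓
c: successors {c, h}; □r → r there: c:T, h:T. ✓
e: successors {c}; □r → r there: c:T. ✓
g: successors {c, e, g}; □r → r there: c:T, e:T, g:T. ✓
h: successors {h}; □r → r there: h:T. ✓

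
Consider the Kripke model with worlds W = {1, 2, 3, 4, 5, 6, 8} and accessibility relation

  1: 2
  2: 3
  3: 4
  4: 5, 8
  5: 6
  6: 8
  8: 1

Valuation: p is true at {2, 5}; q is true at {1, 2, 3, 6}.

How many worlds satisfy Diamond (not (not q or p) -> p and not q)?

4

1: successors {2}; not (not q or p) -> p and not q there: 2:T. ✓
2: successors {3}; not (not q or p) -> p and not q there: 3:F. ✗
3: successors {4}; not (not q or p) -> p and not q there: 4:T. ✓
4: successors {5, 8}; not (not q or p) -> p and not q there: 5:T, 8:T. ✓
5: successors {6}; not (not q or p) -> p and not q there: 6:F. ✗
6: successors {8}; not (not q or p) -> p and not q there: 8:T. ✓
8: successors {1}; not (not q or p) -> p and not q there: 1:F. ✗
Satisfying worlds: {1, 3, 4, 6}.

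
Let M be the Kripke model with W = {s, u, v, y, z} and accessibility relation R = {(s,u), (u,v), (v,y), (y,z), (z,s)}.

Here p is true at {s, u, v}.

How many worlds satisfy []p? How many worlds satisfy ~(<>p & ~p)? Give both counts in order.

3 and 4

For []p:
s: successors {u}; p there: u:T. ✓
u: successors {v}; p there: v:T. ✓
v: successors {y}; p there: y:F. ✗
y: successors {z}; p there: z:F. ✗
z: successors {s}; p there: s:T. ✓
— 3 worlds.
For ~(<>p & ~p):
s: <>p & ~p is F. ✓
u: <>p & ~p is F. ✓
v: <>p & ~p is F. ✓
y: <>p & ~p is F. ✓
z: <>p & ~p is T. ✗
— 4 worlds.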